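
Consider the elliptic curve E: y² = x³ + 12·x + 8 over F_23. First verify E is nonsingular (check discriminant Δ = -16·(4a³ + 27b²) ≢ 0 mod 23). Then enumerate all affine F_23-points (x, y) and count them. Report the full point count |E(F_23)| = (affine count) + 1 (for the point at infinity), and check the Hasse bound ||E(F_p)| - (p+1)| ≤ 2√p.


Affine points = {(0, 10), (0, 13), (3, 5), (3, 18), (5, 3), (5, 20), (8, 8), (8, 15), (10, 1), (10, 22), (16, 8), (16, 15), (22, 8), (22, 15)}; affine count = 14; |E(F_23)| = 15.

Discriminant check: Δ ∝ 4a³ + 27b² = 4·12³ + 27·8² = 4·1728 + 27·64 ≡ 15 (mod 23). Nonzero ⇒ E is nonsingular.
For each x ∈ F_23, compute rhs = x³ + 12·x + 8 mod 23, then count y ∈ F_23 with y² ≡ rhs.
  x = 0: rhs = 8, matching y values: 10, 13 (2 points).
  x = 1: rhs = 21, matching y values: none (0 points).
  x = 2: rhs = 17, matching y values: none (0 points).
  x = 3: rhs = 2, matching y values: 5, 18 (2 points).
  x = 4: rhs = 5, matching y values: none (0 points).
  x = 5: rhs = 9, matching y values: 3, 20 (2 points).
  x = 6: rhs = 20, matching y values: none (0 points).
  x = 7: rhs = 21, matching y values: none (0 points).
  x = 8: rhs = 18, matching y values: 8, 15 (2 points).
  x = 9: rhs = 17, matching y values: none (0 points).
  x = 10: rhs = 1, matching y values: 1, 22 (2 points).
  x = 11: rhs = 22, matching y values: none (0 points).
  x = 12: rhs = 17, matching y values: none (0 points).
  x = 13: rhs = 15, matching y values: none (0 points).
  x = 14: rhs = 22, matching y values: none (0 points).
  x = 15: rhs = 21, matching y values: none (0 points).
  x = 16: rhs = 18, matching y values: 8, 15 (2 points).
  x = 17: rhs = 19, matching y values: none (0 points).
  x = 18: rhs = 7, matching y values: none (0 points).
  x = 19: rhs = 11, matching y values: none (0 points).
  x = 20: rhs = 14, matching y values: none (0 points).
  x = 21: rhs = 22, matching y values: none (0 points).
  x = 22: rhs = 18, matching y values: 8, 15 (2 points).
Total affine count: 14.
Full point count |E(F_23)| = 14 + 1 = 15.
Hasse bound: |15 − (23+1)| = |-9| = 9 ≤ 2√23 ≈ 9.5917 ✓.


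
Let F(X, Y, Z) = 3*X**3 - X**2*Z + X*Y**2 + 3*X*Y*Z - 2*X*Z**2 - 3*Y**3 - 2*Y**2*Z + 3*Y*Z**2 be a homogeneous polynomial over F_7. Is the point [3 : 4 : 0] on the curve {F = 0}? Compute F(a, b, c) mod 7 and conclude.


F(3,4,0) ≡ 0 (mod 7); P is on the curve.

Evaluate F(3, 4, 0) term-by-term (mod 7).
  3*X**3 ↦ 3·27·1·1 = 81
  -X**2*Z ↦ -1·9·1·0 = 0
  X*Y**2 ↦ 1·3·16·1 = 48
  3*X*Y*Z ↦ 3·3·4·0 = 0
  -2*X*Z**2 ↦ -2·3·1·0 = 0
  -3*Y**3 ↦ -3·1·64·1 = -192
  -2*Y**2*Z ↦ -2·1·16·0 = 0
  3*Y*Z**2 ↦ 3·1·4·0 = 0
Sum: F(3, 4, 0) = (81) + (0) + (48) + (0) + (0) + (-192) + (0) + (0) = -63.
Reducing mod 7: -63 ≡ 0 (mod 7).
Since F(a, b, c) ≡ 0 (mod 7), P lies on the curve.


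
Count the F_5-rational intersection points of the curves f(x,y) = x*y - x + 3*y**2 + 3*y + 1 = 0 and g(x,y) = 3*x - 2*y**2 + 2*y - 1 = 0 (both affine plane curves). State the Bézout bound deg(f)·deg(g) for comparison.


Common zeros: ∅; count = 0; Bézout bound = 4.

deg(f) = 2, deg(g) = 2, so Bézout bound = 4.
Scan x ∈ F_5. For each x, list the y ∈ F_5 with f(x, y) ≡ 0 and those with g(x, y) ≡ 0 (mod 5); the common zeros in that column are the intersection.
  x = 0: f ≡ 0 at y ∈ ∅; g ≡ 0 at y ∈ {2, 4}; common: ∅.
  x = 1: f ≡ 0 at y ∈ {0, 2}; g ≡ 0 at y ∈ {3}; common: ∅.
  x = 2: f ≡ 0 at y ∈ ∅; g ≡ 0 at y ∈ {0, 1}; common: ∅.
  x = 3: f ≡ 0 at y ∈ {4}; g ≡ 0 at y ∈ ∅; common: ∅.
  x = 4: f ≡ 0 at y ∈ {3}; g ≡ 0 at y ∈ ∅; common: ∅.
Collecting: common zeros = ∅, so the count is 0.
Comparison with the Bézout bound: 0 ≤ 4 = deg(f)·deg(g), as expected for curves with no common component (the affine F_5-count falls short of the bound because intersections may lie at infinity, over extension fields, or carry multiplicity).


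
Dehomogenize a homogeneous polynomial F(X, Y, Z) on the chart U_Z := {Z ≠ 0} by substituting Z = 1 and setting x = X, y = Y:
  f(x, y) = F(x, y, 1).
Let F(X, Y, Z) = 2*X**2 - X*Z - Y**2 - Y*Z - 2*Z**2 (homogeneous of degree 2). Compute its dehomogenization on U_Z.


f(x, y) = 2*x**2 - x - y**2 - y - 2

On U_Z we set Z = 1. Each monomial c·X^i·Y^j·Z^k in F becomes c·x^i·y^j·1^k = c·x^i·y^j.
Substituting Z = 1: F(X, Y, 1) = 2*x**2 - x - y**2 - y - 2.
Note: deg(f) ≤ deg(F) = 2; strict inequality happens when F is divisible by Z (lost terms).


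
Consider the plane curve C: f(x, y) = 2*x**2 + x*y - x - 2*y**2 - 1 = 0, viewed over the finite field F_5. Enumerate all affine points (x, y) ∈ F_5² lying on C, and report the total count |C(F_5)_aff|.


Affine F_5-points: {(1, 0), (1, 3), (2, 0), (2, 1), (3, 1), (3, 3)}; count = 6.

For each of the 25 pairs (x, y) ∈ F_5², evaluate f(x, y) mod 5. Record the zeros.
  x = 0: [0↦4, 1↦2, 2↦1, 3↦1, 4↦2]  zeros at y ∈ ∅
  x = 1: [0↦0, 1↦4, 2↦4, 3↦0, 4↦2]  zeros at y ∈ {0, 3}
  x = 2: [0↦0, 1↦0, 2↦1, 3↦3, 4↦1]  zeros at y ∈ {0, 1}
  x = 3: [0↦4, 1↦0, 2↦2, 3↦0, 4↦4]  zeros at y ∈ {1, 3}
  x = 4: [0↦2, 1↦4, 2↦2, 3↦1, 4↦1]  zeros at y ∈ ∅
Collecting zeros: affine points = {(1, 0), (1, 3), (2, 0), (2, 1), (3, 1), (3, 3)}.
Total count |C(F_5)_aff| = 6.


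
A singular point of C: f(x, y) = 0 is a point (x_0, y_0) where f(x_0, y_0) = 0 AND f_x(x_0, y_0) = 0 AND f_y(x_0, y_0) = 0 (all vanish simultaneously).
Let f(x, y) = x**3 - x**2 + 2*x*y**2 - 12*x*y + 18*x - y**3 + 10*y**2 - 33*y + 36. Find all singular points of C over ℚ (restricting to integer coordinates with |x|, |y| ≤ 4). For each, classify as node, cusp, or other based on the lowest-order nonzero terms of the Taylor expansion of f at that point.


Singular points: {(0, 3)}; classification: node.

Compute partial derivatives:
  f_x = 3*x**2 - 2*x + 2*y**2 - 12*y + 18.
  f_y = 4*x*y - 12*x - 3*y**2 + 20*y - 33.
Scan x_0 ∈ {−4, ..., 4}. For each x_0, f_y(x_0, y) is a polynomial in y; find its integer roots y ∈ {−4, ..., 4}, then test f_x and f at those candidates.
  x = -4: f_y(-4, y) = -3*y**2 + 4*y + 15; vanishes at y ∈ {3}. (-4, 3): f_x = 56 ≠ 0.
  x = -3: f_y(-3, y) = -3*y**2 + 8*y + 3; vanishes at y ∈ {3}. (-3, 3): f_x = 33 ≠ 0.
  x = -2: f_y(-2, y) = -3*y**2 + 12*y - 9; vanishes at y ∈ {1, 3}. (-2, 1): f_x = 24 ≠ 0; (-2, 3): f_x = 16 ≠ 0.
  x = -1: f_y(-1, y) = -3*y**2 + 16*y - 21; vanishes at y ∈ {3}. (-1, 3): f_x = 5 ≠ 0.
  x = 0: f_y(0, y) = -3*y**2 + 20*y - 33; vanishes at y ∈ {3}. (0, 3): f_x = 0, f = 0 — SINGULAR.
  x = 1: f_y(1, y) = -3*y**2 + 24*y - 45; vanishes at y ∈ {3}. (1, 3): f_x = 1 ≠ 0.
  x = 2: f_y(2, y) = -3*y**2 + 28*y - 57; vanishes at y ∈ {3}. (2, 3): f_x = 8 ≠ 0.
  x = 3: f_y(3, y) = -3*y**2 + 32*y - 69; vanishes at y ∈ {3}. (3, 3): f_x = 21 ≠ 0.
  x = 4: f_y(4, y) = -3*y**2 + 36*y - 81; vanishes at y ∈ {3}. (4, 3): f_x = 40 ≠ 0.
Only singular point on the grid: (0, 3).
Classify: substitute x = 0 + u, y = 3 + v and expand: f = u**3 - u**2 + 2*u*v**2 - v**3 + v**2.
No constant or linear terms (consistent with a singular point). Quadratic part: -u**2 + v**2. Cubic part: u**3 + 2*u*v**2 - v**3.
The quadratic part v**2 - u**2 = (v − u)(v + u) splits into two distinct linear factors, so there are two distinct tangent lines y − 3 = ±(x − 0) — this is a node (ordinary double point).
Classification: node.


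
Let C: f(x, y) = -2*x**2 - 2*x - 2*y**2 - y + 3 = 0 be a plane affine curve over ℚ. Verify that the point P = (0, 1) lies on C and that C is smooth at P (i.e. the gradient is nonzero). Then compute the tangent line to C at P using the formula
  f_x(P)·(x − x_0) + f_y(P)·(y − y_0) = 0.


Tangent line at P: -2*x - 5*y + 5 = 0.

Step 1: f(0, 1) = 0, so P lies on C.
Step 2: partial derivatives
  f_x(x, y) = -4*x - 2, f_y(x, y) = -4*y - 1.
  f_x(P) = -2, f_y(P) = -5 (gradient nonzero, so P is smooth).
Step 3: tangent line at P: -2·(x − 0) + -5·(y − 1) = 0.
Expanding: -2*x - 5*y + 5 = 0.


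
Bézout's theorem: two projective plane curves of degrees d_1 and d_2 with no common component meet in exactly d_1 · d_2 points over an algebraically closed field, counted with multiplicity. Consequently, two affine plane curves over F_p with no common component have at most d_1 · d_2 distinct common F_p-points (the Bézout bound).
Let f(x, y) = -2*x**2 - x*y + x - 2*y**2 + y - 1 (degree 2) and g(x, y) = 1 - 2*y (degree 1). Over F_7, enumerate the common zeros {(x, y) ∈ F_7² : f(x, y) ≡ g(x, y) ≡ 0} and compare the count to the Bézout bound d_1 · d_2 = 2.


Common zeros: {(3, 4), (6, 4)}; count = 2; Bézout bound = 2.

deg(f) = 2, deg(g) = 1, so Bézout bound = 2.
Scan x ∈ F_7. For each x, list the y ∈ F_7 with f(x, y) ≡ 0 and those with g(x, y) ≡ 0 (mod 7); the common zeros in that column are the intersection.
  x = 0: f ≡ 0 at y ∈ {2}; g ≡ 0 at y ∈ {4}; common: ∅.
  x = 1: f ≡ 0 at y ∈ ∅; g ≡ 0 at y ∈ {4}; common: ∅.
  x = 2: f ≡ 0 at y ∈ {0, 3}; g ≡ 0 at y ∈ {4}; common: ∅.
  x = 3: f ≡ 0 at y ∈ {2, 4}; g ≡ 0 at y ∈ {4}; common: {4}.
  x = 4: f ≡ 0 at y ∈ {3, 6}; g ≡ 0 at y ∈ {4}; common: ∅.
  x = 5: f ≡ 0 at y ∈ ∅; g ≡ 0 at y ∈ {4}; common: ∅.
  x = 6: f ≡ 0 at y ∈ {4}; g ≡ 0 at y ∈ {4}; common: {4}.
Collecting: common zeros = {(3, 4), (6, 4)}, so the count is 2.
Comparison with the Bézout bound: 2 ≤ 2 = deg(f)·deg(g), as expected for curves with no common component (the bound is attained).


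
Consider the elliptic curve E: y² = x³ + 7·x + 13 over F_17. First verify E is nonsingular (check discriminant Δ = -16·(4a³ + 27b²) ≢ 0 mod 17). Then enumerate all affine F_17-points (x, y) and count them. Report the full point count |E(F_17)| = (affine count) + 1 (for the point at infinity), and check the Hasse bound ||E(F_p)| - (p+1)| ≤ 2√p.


Affine points = {(0, 8), (0, 9), (1, 2), (1, 15), (2, 1), (2, 16), (6, 4), (6, 13), (14, 4), (14, 13), (15, 5), (15, 12)}; affine count = 12; |E(F_17)| = 13.

Discriminant check: Δ ∝ 4a³ + 27b² = 4·7³ + 27·13² = 4·343 + 27·169 ≡ 2 (mod 17). Nonzero ⇒ E is nonsingular.
For each x ∈ F_17, compute rhs = x³ + 7·x + 13 mod 17, then count y ∈ F_17 with y² ≡ rhs.
  x = 0: rhs = 13, matching y values: 8, 9 (2 points).
  x = 1: rhs = 4, matching y values: 2, 15 (2 points).
  x = 2: rhs = 1, matching y values: 1, 16 (2 points).
  x = 3: rhs = 10, matching y values: none (0 points).
  x = 4: rhs = 3, matching y values: none (0 points).
  x = 5: rhs = 3, matching y values: none (0 points).
  x = 6: rhs = 16, matching y values: 4, 13 (2 points).
  x = 7: rhs = 14, matching y values: none (0 points).
  x = 8: rhs = 3, matching y values: none (0 points).
  x = 9: rhs = 6, matching y values: none (0 points).
  x = 10: rhs = 12, matching y values: none (0 points).
  x = 11: rhs = 10, matching y values: none (0 points).
  x = 12: rhs = 6, matching y values: none (0 points).
  x = 13: rhs = 6, matching y values: none (0 points).
  x = 14: rhs = 16, matching y values: 4, 13 (2 points).
  x = 15: rhs = 8, matching y values: 5, 12 (2 points).
  x = 16: rhs = 5, matching y values: none (0 points).
Total affine count: 12.
Full point count |E(F_17)| = 12 + 1 = 13.
Hasse bound: |13 − (17+1)| = |-5| = 5 ≤ 2√17 ≈ 8.2462 ✓.


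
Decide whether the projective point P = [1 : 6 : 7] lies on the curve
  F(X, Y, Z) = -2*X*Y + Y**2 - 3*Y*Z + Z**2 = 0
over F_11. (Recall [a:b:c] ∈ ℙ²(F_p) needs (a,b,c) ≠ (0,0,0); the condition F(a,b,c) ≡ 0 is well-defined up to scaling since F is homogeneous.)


F(1,6,7) ≡ 2 (mod 11); P is NOT on the curve.

Evaluate F(1, 6, 7) term-by-term (mod 11).
  -2*X*Y ↦ -2·1·6·1 = -12
  Y**2 ↦ 1·1·36·1 = 36
  -3*Y*Z ↦ -3·1·6·7 = -126
  Z**2 ↦ 1·1·1·49 = 49
Sum: F(1, 6, 7) = (-12) + (36) + (-126) + (49) = -53.
Reducing mod 11: -53 ≡ 2 (mod 11).
Since F(a, b, c) ≡ 2 ≠ 0 (mod 11), P does NOT lie on the curve.


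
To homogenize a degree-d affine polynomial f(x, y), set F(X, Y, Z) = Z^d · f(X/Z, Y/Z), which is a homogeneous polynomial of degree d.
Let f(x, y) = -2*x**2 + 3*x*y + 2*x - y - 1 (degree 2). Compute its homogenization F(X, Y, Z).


F(X, Y, Z) = -2*X**2 + 3*X*Y + 2*X*Z - Y*Z - Z**2

deg(f) = 2.
Substitute x = X/Z, y = Y/Z into f, then multiply by Z^2.
  monomial -2·x^2·y^0 ↦ -2·X^2·Y^0·Z^0.
  monomial 3·x^1·y^1 ↦ 3·X^1·Y^1·Z^0.
  monomial 2·x^1·y^0 ↦ 2·X^1·Y^0·Z^1.
  monomial -1·x^0·y^1 ↦ -1·X^0·Y^1·Z^1.
  monomial -1·x^0·y^0 ↦ -1·X^0·Y^0·Z^2.
Collecting: F(X, Y, Z) = -2*X**2 + 3*X*Y + 2*X*Z - Y*Z - Z**2.


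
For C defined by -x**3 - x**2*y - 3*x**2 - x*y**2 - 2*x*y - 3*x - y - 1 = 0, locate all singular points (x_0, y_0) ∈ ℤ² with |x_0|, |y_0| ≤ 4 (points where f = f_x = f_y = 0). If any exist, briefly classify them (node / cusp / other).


Singular points: {(-1, 0)}; classification: cusp.

Compute partial derivatives:
  f_x = -3*x**2 - 2*x*y - 6*x - y**2 - 2*y - 3.
  f_y = -x**2 - 2*x*y - 2*x - 1.
Scan x_0 ∈ {−4, ..., 4}. For each x_0, f_y(x_0, y) is a polynomial in y; find its integer roots y ∈ {−4, ..., 4}, then test f_x and f at those candidates.
  x = -4: f_y(-4, y) = 8*y - 9; no integer root y with |y| ≤ 4.
  x = -3: f_y(-3, y) = 6*y - 4; no integer root y with |y| ≤ 4.
  x = -2: f_y(-2, y) = 4*y - 1; no integer root y with |y| ≤ 4.
  x = -1: f_y(-1, y) = 2*y; vanishes at y ∈ {0}. (-1, 0): f_x = 0, f = 0 — SINGULAR.
  x = 0: f_y(0, y) = -1; no integer root y with |y| ≤ 4.
  x = 1: f_y(1, y) = -2*y - 4; vanishes at y ∈ {-2}. (1, -2): f_x = -8 ≠ 0.
  x = 2: f_y(2, y) = -4*y - 9; no integer root y with |y| ≤ 4.
  x = 3: f_y(3, y) = -6*y - 16; no integer root y with |y| ≤ 4.
  x = 4: f_y(4, y) = -8*y - 25; no integer root y with |y| ≤ 4.
Only singular point on the grid: (-1, 0).
Classify: substitute x = -1 + u, y = 0 + v and expand: f = -u**3 - u**2*v - u*v**2 + v**2.
No constant or linear terms (consistent with a singular point). Quadratic part: v**2. Cubic part: -u**3 - u**2*v - u*v**2.
The quadratic part v**2 is a perfect square, so there is a single (double) tangent line v = 0, i.e. y = 0. Restricting the cubic part to that line (v = 0) leaves -u**3 ≠ 0, so f is not divisible by v and the branch is v² ≈ u**3 to lowest order — this is a cusp.
Classification: cusp.


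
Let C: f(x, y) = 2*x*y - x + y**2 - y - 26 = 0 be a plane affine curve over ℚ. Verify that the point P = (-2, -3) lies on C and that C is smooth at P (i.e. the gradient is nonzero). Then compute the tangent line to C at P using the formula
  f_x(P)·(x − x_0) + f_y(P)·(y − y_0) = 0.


Tangent line at P: -7*x - 11*y - 47 = 0.

Step 1: f(-2, -3) = 0, so P lies on C.
Step 2: partial derivatives
  f_x(x, y) = 2*y - 1, f_y(x, y) = 2*x + 2*y - 1.
  f_x(P) = -7, f_y(P) = -11 (gradient nonzero, so P is smooth).
Step 3: tangent line at P: -7·(x − -2) + -11·(y − -3) = 0.
Expanding: -7*x - 11*y - 47 = 0.


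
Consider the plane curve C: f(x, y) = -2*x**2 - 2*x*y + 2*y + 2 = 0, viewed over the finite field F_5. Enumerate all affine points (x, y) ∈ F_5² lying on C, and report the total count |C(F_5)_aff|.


Affine F_5-points: {(0, 4), (1, 0), (1, 1), (1, 2), (1, 3), (1, 4), (2, 2), (3, 1), (4, 0)}; count = 9.

For each of the 25 pairs (x, y) ∈ F_5², evaluate f(x, y) mod 5. Record the zeros.
  x = 0: [0↦2, 1↦4, 2↦1, 3↦3, 4↦0]  zeros at y ∈ {4}
  x = 1: [0↦0, 1↦0, 2↦0, 3↦0, 4↦0]  zeros at y ∈ {0, 1, 2, 3, 4}
  x = 2: [0↦4, 1↦2, 2↦0, 3↦3, 4↦1]  zeros at y ∈ {2}
  x = 3: [0↦4, 1↦0, 2↦1, 3↦2, 4↦3]  zeros at y ∈ {1}
  x = 4: [0↦0, 1↦4, 2↦3, 3↦2, 4↦1]  zeros at y ∈ {0}
Collecting zeros: affine points = {(0, 4), (1, 0), (1, 1), (1, 2), (1, 3), (1, 4), (2, 2), (3, 1), (4, 0)}.
Total count |C(F_5)_aff| = 9.


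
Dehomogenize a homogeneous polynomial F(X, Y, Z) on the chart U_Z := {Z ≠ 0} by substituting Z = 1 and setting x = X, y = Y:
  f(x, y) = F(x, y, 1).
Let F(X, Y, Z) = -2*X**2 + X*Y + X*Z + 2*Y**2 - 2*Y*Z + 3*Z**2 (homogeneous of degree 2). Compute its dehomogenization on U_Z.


f(x, y) = -2*x**2 + x*y + x + 2*y**2 - 2*y + 3

On U_Z we set Z = 1. Each monomial c·X^i·Y^j·Z^k in F becomes c·x^i·y^j·1^k = c·x^i·y^j.
Substituting Z = 1: F(X, Y, 1) = -2*x**2 + x*y + x + 2*y**2 - 2*y + 3.
Note: deg(f) ≤ deg(F) = 2; strict inequality happens when F is divisible by Z (lost terms).


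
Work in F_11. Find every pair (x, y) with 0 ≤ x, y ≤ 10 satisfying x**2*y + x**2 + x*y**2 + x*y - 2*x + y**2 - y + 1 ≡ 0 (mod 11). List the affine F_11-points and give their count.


Affine F_11-points: {(1, 0), (1, 5), (4, 1), (4, 4), (7, 1), (7, 10), (9, 5), (9, 7), (10, 4)}; count = 9.

For each of the 121 pairs (x, y) ∈ F_11², evaluate f(x, y) mod 11. Record the zeros.
  x = 0: [0↦1, 1↦1, 2↦3, 3↦7, 4↦2, 5↦10, 6↦9, 7↦10, 8↦2, 9↦7, 10↦3]  zeros at y ∈ ∅
  x = 1: [0↦0, 1↦3, 2↦10, 3↦10, 4↦3, 5↦0, 6↦1, 7↦6, 8↦4, 9↦6, 10↦1]  zeros at y ∈ {0, 5}
  x = 2: [0↦1, 1↦9, 2↦1, 3↦10, 4↦3, 5↦2, 6↦7, 7↦7, 8↦2, 9↦3, 10↦10]  zeros at y ∈ ∅
  x = 3: [0↦4, 1↦8, 2↦9, 3↦7, 4↦2, 5↦5, 6↦5, 7↦2, 8↦7, 9↦9, 10↦8]  zeros at y ∈ ∅
  x = 4: [0↦9, 1↦0, 2↦1, 3↦1, 4↦0, 5↦9, 6↦6, 7↦2, 8↦8, 9↦2, 10↦6]  zeros at y ∈ {1, 4}
  x = 5: [0↦5, 1↦7, 2↦10, 3↦3, 4↦8, 5↦3, 6↦10, 7↦7, 8↦5, 9↦4, 10↦4]  zeros at y ∈ ∅
  x = 6: [0↦3, 1↦7, 2↦3, 3↦2, 4↦4, 5↦9, 6↦6, 7↦6, 8↦9, 9↦4, 10↦2]  zeros at y ∈ ∅
  x = 7: [0↦3, 1↦0, 2↦2, 3↦9, 4↦10, 5↦5, 6↦5, 7↦10, 8↦9, 9↦2, 10↦0]  zeros at y ∈ {1, 10}
  x = 8: [0↦5, 1↦8, 2↦7, 3↦2, 4↦4, 5↦2, 6↦7, 7↦8, 8↦5, 9↦9, 10↦9]  zeros at y ∈ ∅
  x = 9: [0↦9, 1↦9, 2↦7, 3↦3, 4↦8, 5↦0, 6↦1, 7↦0, 8↦8, 9↦3, 10↦7]  zeros at y ∈ {5, 7}
  x = 10: [0↦4, 1↦3, 2↦2, 3↦1, 4↦0, 5↦10, 6↦9, 7↦8, 8↦7, 9↦6, 10↦5]  zeros at y ∈ {4}
Collecting zeros: affine points = {(1, 0), (1, 5), (4, 1), (4, 4), (7, 1), (7, 10), (9, 5), (9, 7), (10, 4)}.
Total count |C(F_11)_aff| = 9.


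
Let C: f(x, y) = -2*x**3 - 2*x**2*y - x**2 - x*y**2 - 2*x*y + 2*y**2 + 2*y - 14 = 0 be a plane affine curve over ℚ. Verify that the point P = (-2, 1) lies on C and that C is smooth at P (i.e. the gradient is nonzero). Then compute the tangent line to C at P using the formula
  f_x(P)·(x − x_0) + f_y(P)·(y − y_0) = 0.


Tangent line at P: -15*x + 6*y - 36 = 0.

Step 1: f(-2, 1) = 0, so P lies on C.
Step 2: partial derivatives
  f_x(x, y) = -6*x**2 - 4*x*y - 2*x - y**2 - 2*y, f_y(x, y) = -2*x**2 - 2*x*y - 2*x + 4*y + 2.
  f_x(P) = -15, f_y(P) = 6 (gradient nonzero, so P is smooth).
Step 3: tangent line at P: -15·(x − -2) + 6·(y − 1) = 0.
Expanding: -15*x + 6*y - 36 = 0.


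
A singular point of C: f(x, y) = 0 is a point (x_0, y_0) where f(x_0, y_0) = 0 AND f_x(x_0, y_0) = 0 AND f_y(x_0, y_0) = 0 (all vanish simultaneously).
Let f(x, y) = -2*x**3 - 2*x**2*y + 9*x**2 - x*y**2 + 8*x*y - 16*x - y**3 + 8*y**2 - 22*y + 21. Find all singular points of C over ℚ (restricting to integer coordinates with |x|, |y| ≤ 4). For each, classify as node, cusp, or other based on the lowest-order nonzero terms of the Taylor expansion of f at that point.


Singular points: {(1, 2)}; classification: node.

Compute partial derivatives:
  f_x = -6*x**2 - 4*x*y + 18*x - y**2 + 8*y - 16.
  f_y = -2*x**2 - 2*x*y + 8*x - 3*y**2 + 16*y - 22.
Scan x_0 ∈ {−4, ..., 4}. For each x_0, f_y(x_0, y) is a polynomial in y; find its integer roots y ∈ {−4, ..., 4}, then test f_x and f at those candidates.
  x = -4: f_y(-4, y) = -3*y**2 + 24*y - 86; no integer root y with |y| ≤ 4.
  x = -3: f_y(-3, y) = -3*y**2 + 22*y - 64; no integer root y with |y| ≤ 4.
  x = -2: f_y(-2, y) = -3*y**2 + 20*y - 46; no integer root y with |y| ≤ 4.
  x = -1: f_y(-1, y) = -3*y**2 + 18*y - 32; no integer root y with |y| ≤ 4.
  x = 0: f_y(0, y) = -3*y**2 + 16*y - 22; no integer root y with |y| ≤ 4.
  x = 1: f_y(1, y) = -3*y**2 + 14*y - 16; vanishes at y ∈ {2}. (1, 2): f_x = 0, f = 0 — SINGULAR.
  x = 2: f_y(2, y) = -3*y**2 + 12*y - 14; no integer root y with |y| ≤ 4.
  x = 3: f_y(3, y) = -3*y**2 + 10*y - 16; no integer root y with |y| ≤ 4.
  x = 4: f_y(4, y) = -3*y**2 + 8*y - 22; no integer root y with |y| ≤ 4.
Only singular point on the grid: (1, 2).
Classify: substitute x = 1 + u, y = 2 + v and expand: f = -2*u**3 - 2*u**2*v - u**2 - u*v**2 - v**3 + v**2.
No constant or linear terms (consistent with a singular point). Quadratic part: -u**2 + v**2. Cubic part: -2*u**3 - 2*u**2*v - u*v**2 - v**3.
The quadratic part v**2 - u**2 = (v − u)(v + u) splits into two distinct linear factors, so there are two distinct tangent lines y − 2 = ±(x − 1) — this is a node (ordinary double point).
Classification: node.


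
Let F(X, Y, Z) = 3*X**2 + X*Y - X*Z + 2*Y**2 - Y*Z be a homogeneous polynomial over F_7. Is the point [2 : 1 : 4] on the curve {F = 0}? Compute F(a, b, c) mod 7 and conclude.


F(2,1,4) ≡ 4 (mod 7); P is NOT on the curve.

Evaluate F(2, 1, 4) term-by-term (mod 7).
  3*X**2 ↦ 3·4·1·1 = 12
  X*Y ↦ 1·2·1·1 = 2
  -X*Z ↦ -1·2·1·4 = -8
  2*Y**2 ↦ 2·1·1·1 = 2
  -Y*Z ↦ -1·1·1·4 = -4
Sum: F(2, 1, 4) = (12) + (2) + (-8) + (2) + (-4) = 4.
Reducing mod 7: 4 ≡ 4 (mod 7).
Since F(a, b, c) ≡ 4 ≠ 0 (mod 7), P does NOT lie on the curve.


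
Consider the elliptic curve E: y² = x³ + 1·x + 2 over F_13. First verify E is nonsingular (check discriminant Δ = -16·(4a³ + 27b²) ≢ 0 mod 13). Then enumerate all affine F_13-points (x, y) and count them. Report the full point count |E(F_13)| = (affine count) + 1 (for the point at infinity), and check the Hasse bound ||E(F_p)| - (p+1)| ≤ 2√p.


Affine points = {(1, 2), (1, 11), (2, 5), (2, 8), (6, 4), (6, 9), (7, 1), (7, 12), (9, 5), (9, 8), (12, 0)}; affine count = 11; |E(F_13)| = 12.

Discriminant check: Δ ∝ 4a³ + 27b² = 4·1³ + 27·2² = 4·1 + 27·4 ≡ 8 (mod 13). Nonzero ⇒ E is nonsingular.
For each x ∈ F_13, compute rhs = x³ + 1·x + 2 mod 13, then count y ∈ F_13 with y² ≡ rhs.
  x = 0: rhs = 2, matching y values: none (0 points).
  x = 1: rhs = 4, matching y values: 2, 11 (2 points).
  x = 2: rhs = 12, matching y values: 5, 8 (2 points).
  x = 3: rhs = 6, matching y values: none (0 points).
  x = 4: rhs = 5, matching y values: none (0 points).
  x = 5: rhs = 2, matching y values: none (0 points).
  x = 6: rhs = 3, matching y values: 4, 9 (2 points).
  x = 7: rhs = 1, matching y values: 1, 12 (2 points).
  x = 8: rhs = 2, matching y values: none (0 points).
  x = 9: rhs = 12, matching y values: 5, 8 (2 points).
  x = 10: rhs = 11, matching y values: none (0 points).
  x = 11: rhs = 5, matching y values: none (0 points).
  x = 12: rhs = 0, matching y values: 0 (1 points).
Total affine count: 11.
Full point count |E(F_13)| = 11 + 1 = 12.
Hasse bound: |12 − (13+1)| = |-2| = 2 ≤ 2√13 ≈ 7.2111 ✓.


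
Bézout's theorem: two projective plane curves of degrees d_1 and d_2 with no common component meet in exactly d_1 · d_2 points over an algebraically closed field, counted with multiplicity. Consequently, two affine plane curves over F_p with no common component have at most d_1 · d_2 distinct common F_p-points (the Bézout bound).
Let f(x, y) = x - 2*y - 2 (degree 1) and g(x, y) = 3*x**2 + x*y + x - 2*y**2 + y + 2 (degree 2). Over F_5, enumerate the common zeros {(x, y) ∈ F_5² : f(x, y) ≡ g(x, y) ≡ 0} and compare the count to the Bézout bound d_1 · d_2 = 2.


Common zeros: ∅; count = 0; Bézout bound = 2.

deg(f) = 1, deg(g) = 2, so Bézout bound = 2.
Scan x ∈ F_5. For each x, list the y ∈ F_5 with f(x, y) ≡ 0 and those with g(x, y) ≡ 0 (mod 5); the common zeros in that column are the intersection.
  x = 0: f ≡ 0 at y ∈ {4}; g ≡ 0 at y ∈ ∅; common: ∅.
  x = 1: f ≡ 0 at y ∈ {2}; g ≡ 0 at y ∈ ∅; common: ∅.
  x = 2: f ≡ 0 at y ∈ {0}; g ≡ 0 at y ∈ ∅; common: ∅.
  x = 3: f ≡ 0 at y ∈ {3}; g ≡ 0 at y ∈ ∅; common: ∅.
  x = 4: f ≡ 0 at y ∈ {1}; g ≡ 0 at y ∈ ∅; common: ∅.
Collecting: common zeros = ∅, so the count is 0.
Comparison with the Bézout bound: 0 ≤ 2 = deg(f)·deg(g), as expected for curves with no common component (the affine F_5-count falls short of the bound because intersections may lie at infinity, over extension fields, or carry multiplicity).


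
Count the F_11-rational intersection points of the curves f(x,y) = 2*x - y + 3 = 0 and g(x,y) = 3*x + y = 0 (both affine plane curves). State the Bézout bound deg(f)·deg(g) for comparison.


Common zeros: {(6, 4)}; count = 1; Bézout bound = 1.

deg(f) = 1, deg(g) = 1, so Bézout bound = 1.
Scan x ∈ F_11. For each x, list the y ∈ F_11 with f(x, y) ≡ 0 and those with g(x, y) ≡ 0 (mod 11); the common zeros in that column are the intersection.
  x = 0: f ≡ 0 at y ∈ {3}; g ≡ 0 at y ∈ {0}; common: ∅.
  x = 1: f ≡ 0 at y ∈ {5}; g ≡ 0 at y ∈ {8}; common: ∅.
  x = 2: f ≡ 0 at y ∈ {7}; g ≡ 0 at y ∈ {5}; common: ∅.
  x = 3: f ≡ 0 at y ∈ {9}; g ≡ 0 at y ∈ {2}; common: ∅.
  x = 4: f ≡ 0 at y ∈ {0}; g ≡ 0 at y ∈ {10}; common: ∅.
  x = 5: f ≡ 0 at y ∈ {2}; g ≡ 0 at y ∈ {7}; common: ∅.
  x = 6: f ≡ 0 at y ∈ {4}; g ≡ 0 at y ∈ {4}; common: {4}.
  x = 7: f ≡ 0 at y ∈ {6}; g ≡ 0 at y ∈ {1}; common: ∅.
  x = 8: f ≡ 0 at y ∈ {8}; g ≡ 0 at y ∈ {9}; common: ∅.
  x = 9: f ≡ 0 at y ∈ {10}; g ≡ 0 at y ∈ {6}; common: ∅.
  x = 10: f ≡ 0 at y ∈ {1}; g ≡ 0 at y ∈ {3}; common: ∅.
Collecting: common zeros = {(6, 4)}, so the count is 1.
Comparison with the Bézout bound: 1 ≤ 1 = deg(f)·deg(g), as expected for curves with no common component (the bound is attained).


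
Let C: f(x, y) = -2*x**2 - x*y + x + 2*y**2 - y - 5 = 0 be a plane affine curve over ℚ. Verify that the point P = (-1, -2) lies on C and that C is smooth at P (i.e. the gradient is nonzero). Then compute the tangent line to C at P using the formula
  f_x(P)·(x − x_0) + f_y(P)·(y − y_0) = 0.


Tangent line at P: 7*x - 8*y - 9 = 0.

Step 1: f(-1, -2) = 0, so P lies on C.
Step 2: partial derivatives
  f_x(x, y) = -4*x - y + 1, f_y(x, y) = -x + 4*y - 1.
  f_x(P) = 7, f_y(P) = -8 (gradient nonzero, so P is smooth).
Step 3: tangent line at P: 7·(x − -1) + -8·(y − -2) = 0.
Expanding: 7*x - 8*y - 9 = 0.


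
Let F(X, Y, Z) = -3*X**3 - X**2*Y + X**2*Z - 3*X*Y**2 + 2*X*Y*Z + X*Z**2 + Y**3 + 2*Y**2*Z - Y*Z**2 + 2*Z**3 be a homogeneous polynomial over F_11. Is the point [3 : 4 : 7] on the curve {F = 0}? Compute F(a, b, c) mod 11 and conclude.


F(3,4,7) ≡ 4 (mod 11); P is NOT on the curve.

Evaluate F(3, 4, 7) term-by-term (mod 11).
  -3*X**3 ↦ -3·27·1·1 = -81
  -X**2*Y ↦ -1·9·4·1 = -36
  X**2*Z ↦ 1·9·1·7 = 63
  -3*X*Y**2 ↦ -3·3·16·1 = -144
  2*X*Y*Z ↦ 2·3·4·7 = 168
  X*Z**2 ↦ 1·3·1·49 = 147
  Y**3 ↦ 1·1·64·1 = 64
  2*Y**2*Z ↦ 2·1·16·7 = 224
  -Y*Z**2 ↦ -1·1·4·49 = -196
  2*Z**3 ↦ 2·1·1·343 = 686
Sum: F(3, 4, 7) = (-81) + (-36) + (63) + (-144) + (168) + (147) + (64) + (224) + (-196) + (686) = 895.
Reducing mod 11: 895 ≡ 4 (mod 11).
Since F(a, b, c) ≡ 4 ≠ 0 (mod 11), P does NOT lie on the curve.


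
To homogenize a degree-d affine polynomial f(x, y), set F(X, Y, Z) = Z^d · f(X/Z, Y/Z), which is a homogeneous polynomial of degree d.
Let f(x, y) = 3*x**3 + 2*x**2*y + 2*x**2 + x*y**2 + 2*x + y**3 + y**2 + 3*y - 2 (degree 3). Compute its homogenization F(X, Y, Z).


F(X, Y, Z) = 3*X**3 + 2*X**2*Y + 2*X**2*Z + X*Y**2 + 2*X*Z**2 + Y**3 + Y**2*Z + 3*Y*Z**2 - 2*Z**3

deg(f) = 3.
Substitute x = X/Z, y = Y/Z into f, then multiply by Z^3.
  monomial 3·x^3·y^0 ↦ 3·X^3·Y^0·Z^0.
  monomial 2·x^2·y^1 ↦ 2·X^2·Y^1·Z^0.
  monomial 2·x^2·y^0 ↦ 2·X^2·Y^0·Z^1.
  monomial 1·x^1·y^2 ↦ 1·X^1·Y^2·Z^0.
  monomial 2·x^1·y^0 ↦ 2·X^1·Y^0·Z^2.
  monomial 1·x^0·y^3 ↦ 1·X^0·Y^3·Z^0.
  monomial 1·x^0·y^2 ↦ 1·X^0·Y^2·Z^1.
  monomial 3·x^0·y^1 ↦ 3·X^0·Y^1·Z^2.
  monomial -2·x^0·y^0 ↦ -2·X^0·Y^0·Z^3.
Collecting: F(X, Y, Z) = 3*X**3 + 2*X**2*Y + 2*X**2*Z + X*Y**2 + 2*X*Z**2 + Y**3 + Y**2*Z + 3*Y*Z**2 - 2*Z**3.


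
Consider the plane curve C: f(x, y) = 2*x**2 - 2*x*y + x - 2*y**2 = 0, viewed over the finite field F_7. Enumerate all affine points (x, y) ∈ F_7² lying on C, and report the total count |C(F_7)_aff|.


Affine F_7-points: {(0, 0), (1, 3), (3, 0), (3, 4), (4, 4), (4, 6), (5, 3), (5, 6)}; count = 8.

For each of the 49 pairs (x, y) ∈ F_7², evaluate f(x, y) mod 7. Record the zeros.
  x = 0: [0↦0, 1↦5, 2↦6, 3↦3, 4↦3, 5↦6, 6↦5]  zeros at y ∈ {0}
  x = 1: [0↦3, 1↦6, 2↦5, 3↦0, 4↦5, 5↦6, 6↦3]  zeros at y ∈ {3}
  x = 2: [0↦3, 1↦4, 2↦1, 3↦1, 4↦4, 5↦3, 6↦5]  zeros at y ∈ ∅
  x = 3: [0↦0, 1↦6, 2↦1, 3↦6, 4↦0, 5↦4, 6↦4]  zeros at y ∈ {0, 4}
  x = 4: [0↦1, 1↦5, 2↦5, 3↦1, 4↦0, 5↦2, 6↦0]  zeros at y ∈ {4, 6}
  x = 5: [0↦6, 1↦1, 2↦6, 3↦0, 4↦4, 5↦4, 6↦0]  zeros at y ∈ {3, 6}
  x = 6: [0↦1, 1↦1, 2↦4, 3↦3, 4↦5, 5↦3, 6↦4]  zeros at y ∈ ∅
Collecting zeros: affine points = {(0, 0), (1, 3), (3, 0), (3, 4), (4, 4), (4, 6), (5, 3), (5, 6)}.
Total count |C(F_7)_aff| = 8.


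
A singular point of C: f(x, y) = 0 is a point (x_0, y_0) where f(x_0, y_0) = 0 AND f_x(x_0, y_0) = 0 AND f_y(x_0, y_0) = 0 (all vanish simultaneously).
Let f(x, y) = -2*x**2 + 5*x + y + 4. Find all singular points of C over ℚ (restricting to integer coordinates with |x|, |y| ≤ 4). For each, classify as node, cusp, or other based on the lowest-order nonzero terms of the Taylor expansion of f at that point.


No singular points in the scanned grid; C is smooth there.

Compute partial derivatives:
  f_x = 5 - 4*x.
  f_y = 1.
f_y = 1 is a nonzero constant, so f_y never vanishes: no point (x, y) can satisfy f = f_x = f_y = 0. In particular no (x, y) ∈ {−4, ..., 4}² is singular; the curve is smooth.


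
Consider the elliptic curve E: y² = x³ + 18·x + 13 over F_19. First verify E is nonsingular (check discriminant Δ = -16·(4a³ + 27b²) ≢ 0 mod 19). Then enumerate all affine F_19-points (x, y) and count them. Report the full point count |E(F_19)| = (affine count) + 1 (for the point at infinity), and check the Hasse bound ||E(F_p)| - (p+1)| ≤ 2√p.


Affine points = {(2, 0), (4, 4), (4, 15), (5, 0), (7, 8), (7, 11), (8, 2), (8, 17), (9, 7), (9, 12), (12, 0), (14, 8), (14, 11), (17, 8), (17, 11)}; affine count = 15; |E(F_19)| = 16.

Discriminant check: Δ ∝ 4a³ + 27b² = 4·18³ + 27·13² = 4·5832 + 27·169 ≡ 18 (mod 19). Nonzero ⇒ E is nonsingular.
For each x ∈ F_19, compute rhs = x³ + 18·x + 13 mod 19, then count y ∈ F_19 with y² ≡ rhs.
  x = 0: rhs = 13, matching y values: none (0 points).
  x = 1: rhs = 13, matching y values: none (0 points).
  x = 2: rhs = 0, matching y values: 0 (1 points).
  x = 3: rhs = 18, matching y values: none (0 points).
  x = 4: rhs = 16, matching y values: 4, 15 (2 points).
  x = 5: rhs = 0, matching y values: 0 (1 points).
  x = 6: rhs = 14, matching y values: none (0 points).
  x = 7: rhs = 7, matching y values: 8, 11 (2 points).
  x = 8: rhs = 4, matching y values: 2, 17 (2 points).
  x = 9: rhs = 11, matching y values: 7, 12 (2 points).
  x = 10: rhs = 15, matching y values: none (0 points).
  x = 11: rhs = 3, matching y values: none (0 points).
  x = 12: rhs = 0, matching y values: 0 (1 points).
  x = 13: rhs = 12, matching y values: none (0 points).
  x = 14: rhs = 7, matching y values: 8, 11 (2 points).
  x = 15: rhs = 10, matching y values: none (0 points).
  x = 16: rhs = 8, matching y values: none (0 points).
  x = 17: rhs = 7, matching y values: 8, 11 (2 points).
  x = 18: rhs = 13, matching y values: none (0 points).
Total affine count: 15.
Full point count |E(F_19)| = 15 + 1 = 16.
Hasse bound: |16 − (19+1)| = |-4| = 4 ≤ 2√19 ≈ 8.7178 ✓.


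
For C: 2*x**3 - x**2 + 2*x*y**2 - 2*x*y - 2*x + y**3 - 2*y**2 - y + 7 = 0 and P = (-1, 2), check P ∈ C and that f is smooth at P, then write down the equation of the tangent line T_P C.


Tangent line at P: 10*x - 3*y + 16 = 0.

Step 1: f(-1, 2) = 0, so P lies on C.
Step 2: partial derivatives
  f_x(x, y) = 6*x**2 - 2*x + 2*y**2 - 2*y - 2, f_y(x, y) = 4*x*y - 2*x + 3*y**2 - 4*y - 1.
  f_x(P) = 10, f_y(P) = -3 (gradient nonzero, so P is smooth).
Step 3: tangent line at P: 10·(x − -1) + -3·(y − 2) = 0.
Expanding: 10*x - 3*y + 16 = 0.


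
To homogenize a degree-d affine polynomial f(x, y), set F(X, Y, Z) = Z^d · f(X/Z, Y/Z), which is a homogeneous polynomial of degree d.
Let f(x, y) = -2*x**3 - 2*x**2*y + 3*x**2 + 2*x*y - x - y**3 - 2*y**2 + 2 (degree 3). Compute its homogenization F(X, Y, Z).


F(X, Y, Z) = -2*X**3 - 2*X**2*Y + 3*X**2*Z + 2*X*Y*Z - X*Z**2 - Y**3 - 2*Y**2*Z + 2*Z**3

deg(f) = 3.
Substitute x = X/Z, y = Y/Z into f, then multiply by Z^3.
  monomial -2·x^3·y^0 ↦ -2·X^3·Y^0·Z^0.
  monomial -2·x^2·y^1 ↦ -2·X^2·Y^1·Z^0.
  monomial 3·x^2·y^0 ↦ 3·X^2·Y^0·Z^1.
  monomial 2·x^1·y^1 ↦ 2·X^1·Y^1·Z^1.
  monomial -1·x^1·y^0 ↦ -1·X^1·Y^0·Z^2.
  monomial -1·x^0·y^3 ↦ -1·X^0·Y^3·Z^0.
  monomial -2·x^0·y^2 ↦ -2·X^0·Y^2·Z^1.
  monomial 2·x^0·y^0 ↦ 2·X^0·Y^0·Z^3.
Collecting: F(X, Y, Z) = -2*X**3 - 2*X**2*Y + 3*X**2*Z + 2*X*Y*Z - X*Z**2 - Y**3 - 2*Y**2*Z + 2*Z**3.


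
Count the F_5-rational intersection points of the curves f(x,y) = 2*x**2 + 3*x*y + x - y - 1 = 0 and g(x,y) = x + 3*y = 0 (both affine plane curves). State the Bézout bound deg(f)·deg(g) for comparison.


Common zeros: ∅; count = 0; Bézout bound = 2.

deg(f) = 2, deg(g) = 1, so Bézout bound = 2.
Scan x ∈ F_5. For each x, list the y ∈ F_5 with f(x, y) ≡ 0 and those with g(x, y) ≡ 0 (mod 5); the common zeros in that column are the intersection.
  x = 0: f ≡ 0 at y ∈ {4}; g ≡ 0 at y ∈ {0}; common: ∅.
  x = 1: f ≡ 0 at y ∈ {4}; g ≡ 0 at y ∈ {3}; common: ∅.
  x = 2: f ≡ 0 at y ∈ ∅; g ≡ 0 at y ∈ {1}; common: ∅.
  x = 3: f ≡ 0 at y ∈ {0}; g ≡ 0 at y ∈ {4}; common: ∅.
  x = 4: f ≡ 0 at y ∈ {0}; g ≡ 0 at y ∈ {2}; common: ∅.
Collecting: common zeros = ∅, so the count is 0.
Comparison with the Bézout bound: 0 ≤ 2 = deg(f)·deg(g), as expected for curves with no common component (the affine F_5-count falls short of the bound because intersections may lie at infinity, over extension fields, or carry multiplicity).


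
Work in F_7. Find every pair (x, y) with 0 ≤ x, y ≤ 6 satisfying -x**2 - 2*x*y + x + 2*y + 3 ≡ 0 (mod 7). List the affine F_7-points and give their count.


Affine F_7-points: {(0, 2), (2, 4), (3, 1), (4, 2), (5, 4), (6, 5)}; count = 6.

For each of the 49 pairs (x, y) ∈ F_7², evaluate f(x, y) mod 7. Record the zeros.
  x = 0: [0↦3, 1↦5, 2↦0, 3↦2, 4↦4, 5↦6, 6↦1]  zeros at y ∈ {2}
  x = 1: [0↦3, 1↦3, 2↦3, 3↦3, 4↦3, 5↦3, 6↦3]  zeros at y ∈ ∅
  x = 2: [0↦1, 1↦6, 2↦4, 3↦2, 4↦0, 5↦5, 6↦3]  zeros at y ∈ {4}
  x = 3: [0↦4, 1↦0, 2↦3, 3↦6, 4↦2, 5↦5, 6↦1]  zeros at y ∈ {1}
  x = 4: [0↦5, 1↦6, 2↦0, 3↦1, 4↦2, 5↦3, 6↦4]  zeros at y ∈ {2}
  x = 5: [0↦4, 1↦3, 2↦2, 3↦1, 4↦0, 5↦6, 6↦5]  zeros at y ∈ {4}
  x = 6: [0↦1, 1↦5, 2↦2, 3↦6, 4↦3, 5↦0, 6↦4]  zeros at y ∈ {5}
Collecting zeros: affine points = {(0, 2), (2, 4), (3, 1), (4, 2), (5, 4), (6, 5)}.
Total count |C(F_7)_aff| = 6.


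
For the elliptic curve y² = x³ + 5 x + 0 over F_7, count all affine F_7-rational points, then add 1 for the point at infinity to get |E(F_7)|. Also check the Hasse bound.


Affine points = {(0, 0), (2, 2), (2, 5), (3, 0), (4, 0), (6, 1), (6, 6)}; affine count = 7; |E(F_7)| = 8.

Discriminant check: Δ ∝ 4a³ + 27b² = 4·5³ + 27·0² = 4·125 + 27·0 ≡ 3 (mod 7). Nonzero ⇒ E is nonsingular.
For each x ∈ F_7, compute rhs = x³ + 5·x + 0 mod 7, then count y ∈ F_7 with y² ≡ rhs.
  x = 0: rhs = 0, matching y values: 0 (1 points).
  x = 1: rhs = 6, matching y values: none (0 points).
  x = 2: rhs = 4, matching y values: 2, 5 (2 points).
  x = 3: rhs = 0, matching y values: 0 (1 points).
  x = 4: rhs = 0, matching y values: 0 (1 points).
  x = 5: rhs = 3, matching y values: none (0 points).
  x = 6: rhs = 1, matching y values: 1, 6 (2 points).
Total affine count: 7.
Full point count |E(F_7)| = 7 + 1 = 8.
Hasse bound: |8 − (7+1)| = |0| = 0 ≤ 2√7 ≈ 5.2915 ✓.


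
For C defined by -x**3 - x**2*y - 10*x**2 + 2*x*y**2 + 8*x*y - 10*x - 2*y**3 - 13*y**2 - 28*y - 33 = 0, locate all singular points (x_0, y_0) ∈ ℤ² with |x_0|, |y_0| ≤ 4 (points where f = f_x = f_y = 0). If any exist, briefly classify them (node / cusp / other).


Singular points: {(-2, -3)}; classification: node.

Compute partial derivatives:
  f_x = -3*x**2 - 2*x*y - 20*x + 2*y**2 + 8*y - 10.
  f_y = -x**2 + 4*x*y + 8*x - 6*y**2 - 26*y - 28.
Scan x_0 ∈ {−4, ..., 4}. For each x_0, f_y(x_0, y) is a polynomial in y; find its integer roots y ∈ {−4, ..., 4}, then test f_x and f at those candidates.
  x = -4: f_y(-4, y) = -6*y**2 - 42*y - 76; no integer root y with |y| ≤ 4.
  x = -3: f_y(-3, y) = -6*y**2 - 38*y - 61; no integer root y with |y| ≤ 4.
  x = -2: f_y(-2, y) = -6*y**2 - 34*y - 48; vanishes at y ∈ {-3}. (-2, -3): f_x = 0, f = 0 — SINGULAR.
  x = -1: f_y(-1, y) = -6*y**2 - 30*y - 37; no integer root y with |y| ≤ 4.
  x = 0: f_y(0, y) = -6*y**2 - 26*y - 28; vanishes at y ∈ {-2}. (0, -2): f_x = -18 ≠ 0.
  x = 1: f_y(1, y) = -6*y**2 - 22*y - 21; no integer root y with |y| ≤ 4.
  x = 2: f_y(2, y) = -6*y**2 - 18*y - 16; no integer root y with |y| ≤ 4.
  x = 3: f_y(3, y) = -6*y**2 - 14*y - 13; no integer root y with |y| ≤ 4.
  x = 4: f_y(4, y) = -6*y**2 - 10*y - 12; no integer root y with |y| ≤ 4.
Only singular point on the grid: (-2, -3).
Classify: substitute x = -2 + u, y = -3 + v and expand: f = -u**3 - u**2*v - u**2 + 2*u*v**2 - 2*v**3 + v**2.
No constant or linear terms (consistent with a singular point). Quadratic part: -u**2 + v**2. Cubic part: -u**3 - u**2*v + 2*u*v**2 - 2*v**3.
The quadratic part v**2 - u**2 = (v − u)(v + u) splits into two distinct linear factors, so there are two distinct tangent lines y − -3 = ±(x − -2) — this is a node (ordinary double point).
Classification: node.


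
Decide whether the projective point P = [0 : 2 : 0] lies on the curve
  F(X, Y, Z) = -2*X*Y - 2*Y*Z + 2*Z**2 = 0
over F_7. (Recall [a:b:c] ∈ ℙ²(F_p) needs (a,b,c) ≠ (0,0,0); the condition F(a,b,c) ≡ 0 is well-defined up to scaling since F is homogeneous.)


F(0,2,0) ≡ 0 (mod 7); P is on the curve.

Evaluate F(0, 2, 0) term-by-term (mod 7).
  -2*X*Y ↦ -2·0·2·1 = 0
  -2*Y*Z ↦ -2·1·2·0 = 0
  2*Z**2 ↦ 2·1·1·0 = 0
Sum: F(0, 2, 0) = (0) + (0) + (0) = 0.
Reducing mod 7: 0 ≡ 0 (mod 7).
Since F(a, b, c) ≡ 0 (mod 7), P lies on the curve.


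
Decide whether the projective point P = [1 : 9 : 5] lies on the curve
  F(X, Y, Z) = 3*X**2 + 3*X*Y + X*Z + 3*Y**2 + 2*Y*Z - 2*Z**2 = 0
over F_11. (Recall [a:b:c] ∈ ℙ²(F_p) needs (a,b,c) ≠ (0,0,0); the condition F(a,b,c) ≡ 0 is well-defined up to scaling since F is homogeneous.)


F(1,9,5) ≡ 10 (mod 11); P is NOT on the curve.

Evaluate F(1, 9, 5) term-by-term (mod 11).
  3*X**2 ↦ 3·1·1·1 = 3
  3*X*Y ↦ 3·1·9·1 = 27
  X*Z ↦ 1·1·1·5 = 5
  3*Y**2 ↦ 3·1·81·1 = 243
  2*Y*Z ↦ 2·1·9·5 = 90
  -2*Z**2 ↦ -2·1·1·25 = -50
Sum: F(1, 9, 5) = (3) + (27) + (5) + (243) + (90) + (-50) = 318.
Reducing mod 11: 318 ≡ 10 (mod 11).
Since F(a, b, c) ≡ 10 ≠ 0 (mod 11), P does NOT lie on the curve.


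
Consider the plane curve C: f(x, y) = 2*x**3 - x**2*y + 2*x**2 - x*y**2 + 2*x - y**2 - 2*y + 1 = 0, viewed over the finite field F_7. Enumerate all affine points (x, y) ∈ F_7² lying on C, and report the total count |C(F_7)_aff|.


Affine F_7-points: {(0, 2), (0, 3), (1, 0), (1, 2), (4, 3), (4, 6), (6, 2)}; count = 7.

For each of the 49 pairs (x, y) ∈ F_7², evaluate f(x, y) mod 7. Record the zeros.
  x = 0: [0↦1, 1↦5, 2↦0, 3↦0, 4↦5, 5↦1, 6↦2]  zeros at y ∈ {2, 3}
  x = 1: [0↦0, 1↦2, 2↦0, 3↦1, 4↦5, 5↦5, 6↦1]  zeros at y ∈ {0, 2}
  x = 2: [0↦1, 1↦6, 2↦5, 3↦5, 4↦6, 5↦1, 6↦4]  zeros at y ∈ ∅
  x = 3: [0↦2, 1↦1, 2↦6, 3↦3, 4↦6, 5↦1, 6↦2]  zeros at y ∈ ∅
  x = 4: [0↦1, 1↦6, 2↦1, 3↦0, 4↦3, 5↦3, 6↦0]  zeros at y ∈ {3, 6}
  x = 5: [0↦3, 1↦5, 2↦2, 3↦1, 4↦2, 5↦5, 6↦3]  zeros at y ∈ ∅
  x = 6: [0↦6, 1↦3, 2↦0, 3↦4, 4↦1, 5↦5, 6↦2]  zeros at y ∈ {2}
Collecting zeros: affine points = {(0, 2), (0, 3), (1, 0), (1, 2), (4, 3), (4, 6), (6, 2)}.
Total count |C(F_7)_aff| = 7.
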